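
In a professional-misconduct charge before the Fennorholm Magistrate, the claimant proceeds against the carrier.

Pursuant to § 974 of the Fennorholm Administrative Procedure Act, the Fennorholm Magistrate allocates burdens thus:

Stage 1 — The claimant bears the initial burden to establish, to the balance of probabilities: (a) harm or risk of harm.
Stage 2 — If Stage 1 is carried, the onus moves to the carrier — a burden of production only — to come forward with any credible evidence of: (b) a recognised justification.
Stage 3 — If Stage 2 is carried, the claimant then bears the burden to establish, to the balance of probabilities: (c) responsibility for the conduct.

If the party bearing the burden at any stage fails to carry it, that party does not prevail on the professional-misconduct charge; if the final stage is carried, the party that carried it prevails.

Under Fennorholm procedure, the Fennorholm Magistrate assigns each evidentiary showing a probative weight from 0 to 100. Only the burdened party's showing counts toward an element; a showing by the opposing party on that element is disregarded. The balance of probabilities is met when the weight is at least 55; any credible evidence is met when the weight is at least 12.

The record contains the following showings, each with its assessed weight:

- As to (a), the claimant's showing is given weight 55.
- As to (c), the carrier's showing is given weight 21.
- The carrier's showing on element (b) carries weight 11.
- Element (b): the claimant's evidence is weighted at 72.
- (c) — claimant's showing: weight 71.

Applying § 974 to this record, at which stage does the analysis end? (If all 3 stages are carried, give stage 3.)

stage 2

At Stage 1 the claimant must meet the balance of probabilities (weight is at least 55): on (a) the weight is 55, ≥ 55, so (a) meets the standard.
  All elements met. The burden passes to the carrier.
At Stage 2 the carrier must meet any credible evidence (weight is at least 12): on (b) the weight is 11 (the claimant's 72 is given no effect), which does not reach 12, so (b) does not meet the standard.
  The carrier does not carry Stage 2.
So the claimant prevails.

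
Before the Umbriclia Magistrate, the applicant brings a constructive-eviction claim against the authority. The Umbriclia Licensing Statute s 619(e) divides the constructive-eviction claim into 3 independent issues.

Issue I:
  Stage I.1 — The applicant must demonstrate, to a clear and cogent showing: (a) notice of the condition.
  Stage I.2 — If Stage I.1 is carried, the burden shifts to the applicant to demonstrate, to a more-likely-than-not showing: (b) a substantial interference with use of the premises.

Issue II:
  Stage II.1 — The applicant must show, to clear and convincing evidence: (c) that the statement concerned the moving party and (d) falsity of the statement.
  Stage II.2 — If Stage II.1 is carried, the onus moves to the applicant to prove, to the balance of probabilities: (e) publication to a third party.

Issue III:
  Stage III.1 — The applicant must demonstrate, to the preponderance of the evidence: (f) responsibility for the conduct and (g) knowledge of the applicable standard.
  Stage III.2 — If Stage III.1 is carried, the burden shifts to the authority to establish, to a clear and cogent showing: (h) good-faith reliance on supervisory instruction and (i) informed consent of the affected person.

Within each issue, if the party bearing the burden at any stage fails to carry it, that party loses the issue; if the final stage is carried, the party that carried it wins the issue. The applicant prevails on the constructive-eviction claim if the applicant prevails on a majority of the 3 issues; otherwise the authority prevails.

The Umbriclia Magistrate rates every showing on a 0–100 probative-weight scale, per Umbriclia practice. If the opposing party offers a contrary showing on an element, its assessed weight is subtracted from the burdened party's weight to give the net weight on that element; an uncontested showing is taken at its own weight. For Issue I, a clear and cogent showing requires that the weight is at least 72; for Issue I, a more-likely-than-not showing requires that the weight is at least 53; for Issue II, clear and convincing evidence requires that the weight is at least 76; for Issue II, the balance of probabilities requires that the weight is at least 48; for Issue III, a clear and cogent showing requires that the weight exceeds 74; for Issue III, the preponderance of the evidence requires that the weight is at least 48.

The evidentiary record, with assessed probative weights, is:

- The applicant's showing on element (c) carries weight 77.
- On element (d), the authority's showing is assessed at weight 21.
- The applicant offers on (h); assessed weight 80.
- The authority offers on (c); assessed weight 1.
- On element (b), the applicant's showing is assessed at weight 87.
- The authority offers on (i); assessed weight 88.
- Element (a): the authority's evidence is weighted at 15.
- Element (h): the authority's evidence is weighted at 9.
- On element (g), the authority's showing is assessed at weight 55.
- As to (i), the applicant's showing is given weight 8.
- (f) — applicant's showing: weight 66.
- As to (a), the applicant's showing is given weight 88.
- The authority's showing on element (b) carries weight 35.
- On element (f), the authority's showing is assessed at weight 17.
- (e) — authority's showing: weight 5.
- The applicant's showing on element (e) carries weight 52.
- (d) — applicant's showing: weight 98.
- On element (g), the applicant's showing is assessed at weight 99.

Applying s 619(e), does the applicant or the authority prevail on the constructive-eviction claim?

authority

— Issue I —
At Stage I.1 the applicant must meet a clear and cogent showing (weight is at least 72): on (a) the weight is 88 less the opposing 15 gives net 73, which does reach 72, so (a) meets the standard.
  Stage I.1 carried; the burden remains with the applicant.
At Stage I.2 the applicant must meet a more-likely-than-not showing (weight is at least 53): on (b) the weight is 87 less the opposing 35 gives net 52, < 53, so (b) does not meet the standard.
  Not every element is met, so the applicant fails to carry Stage I.2.
So the authority prevails on this issue.
— Issue II —
At Stage II.1 the applicant must meet clear and convincing evidence (weight is at least 76): on (c) the weight is 77 less the opposing 1 gives net 76, which does reach 76, so (c) meets the standard; on (d) the weight is 98 less the opposing 21 gives net 77, which does reach 76, so (d) meets the standard.
  All elements met. The applicant retains the burden for Stage II.2.
At Stage II.2 the applicant must meet the balance of probabilities (weight is at least 48): on (e) the weight is 52 less the opposing 5 gives net 47, < 48, so (e) does not meet the standard.
  Not every element is met, so the applicant fails to carry Stage II.2.
So the authority prevails on this issue.
— Issue III —
Stage III.1 (applicant, the preponderance of the evidence, weight is at least 48): (f) net 66−17=49 ≥ 48 — meets; (g) net 99−55=44 < 48 — fails.
  The applicant does not carry Stage III.1.
So the authority prevails on this issue.
Per-issue: Issue I → authority; Issue II → authority; Issue III → authority. The applicant must prevail on a majority of issues; overall, the authority prevails.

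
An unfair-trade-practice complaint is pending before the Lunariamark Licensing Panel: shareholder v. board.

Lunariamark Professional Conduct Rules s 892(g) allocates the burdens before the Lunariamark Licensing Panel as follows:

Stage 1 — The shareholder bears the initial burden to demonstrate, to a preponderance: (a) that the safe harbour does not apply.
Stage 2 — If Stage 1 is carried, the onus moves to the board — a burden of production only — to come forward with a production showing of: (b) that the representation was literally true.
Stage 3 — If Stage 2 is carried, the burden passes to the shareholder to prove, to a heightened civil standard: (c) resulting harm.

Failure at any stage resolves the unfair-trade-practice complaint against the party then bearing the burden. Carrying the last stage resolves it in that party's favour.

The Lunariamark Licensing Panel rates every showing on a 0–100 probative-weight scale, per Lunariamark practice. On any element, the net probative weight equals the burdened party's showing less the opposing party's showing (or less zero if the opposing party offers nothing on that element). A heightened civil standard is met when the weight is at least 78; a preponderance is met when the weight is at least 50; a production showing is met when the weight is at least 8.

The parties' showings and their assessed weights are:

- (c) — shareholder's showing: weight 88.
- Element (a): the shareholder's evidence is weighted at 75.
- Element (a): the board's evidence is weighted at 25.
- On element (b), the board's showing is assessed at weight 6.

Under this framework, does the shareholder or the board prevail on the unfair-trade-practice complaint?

Stage 1 — burden on shareholder; standard: a preponderance (weight is at least 50).
    (a): 75 − 25 = 50 ≥ 50 [met]
  Stage 1 is satisfied; the onus moves to the board.
Stage 2 — burden on board; standard: a production showing (weight is at least 8).
    (b): 6 < 8 [not met]
  The board does not carry Stage 2.
So the shareholder prevails.

shareholder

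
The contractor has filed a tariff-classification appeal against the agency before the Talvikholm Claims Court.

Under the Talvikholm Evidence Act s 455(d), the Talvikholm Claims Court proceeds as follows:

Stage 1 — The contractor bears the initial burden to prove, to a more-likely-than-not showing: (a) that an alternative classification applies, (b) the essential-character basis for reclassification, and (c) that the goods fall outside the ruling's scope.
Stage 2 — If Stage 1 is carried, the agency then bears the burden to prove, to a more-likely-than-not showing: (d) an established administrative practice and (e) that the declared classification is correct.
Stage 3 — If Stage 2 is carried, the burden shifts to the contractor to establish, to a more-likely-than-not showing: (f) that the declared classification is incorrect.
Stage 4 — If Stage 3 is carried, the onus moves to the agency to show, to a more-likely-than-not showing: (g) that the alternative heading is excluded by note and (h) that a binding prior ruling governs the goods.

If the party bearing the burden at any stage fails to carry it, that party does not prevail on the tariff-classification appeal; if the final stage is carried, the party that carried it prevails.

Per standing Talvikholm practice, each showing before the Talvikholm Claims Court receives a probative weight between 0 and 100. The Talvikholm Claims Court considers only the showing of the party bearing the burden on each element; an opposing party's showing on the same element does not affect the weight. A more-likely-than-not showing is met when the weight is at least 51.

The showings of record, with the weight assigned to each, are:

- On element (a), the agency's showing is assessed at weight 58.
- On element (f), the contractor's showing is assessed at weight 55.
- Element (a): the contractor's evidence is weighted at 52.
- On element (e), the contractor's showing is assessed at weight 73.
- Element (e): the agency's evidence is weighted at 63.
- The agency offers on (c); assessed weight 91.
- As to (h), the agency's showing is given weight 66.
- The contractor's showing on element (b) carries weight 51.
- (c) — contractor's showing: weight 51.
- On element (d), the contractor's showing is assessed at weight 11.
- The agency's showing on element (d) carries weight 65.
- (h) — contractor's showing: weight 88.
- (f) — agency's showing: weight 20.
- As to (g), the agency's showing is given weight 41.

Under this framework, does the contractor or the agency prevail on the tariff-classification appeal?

contractor

At Stage 1 the contractor must meet a more-likely-than-not showing (weight is at least 51): on (a) the weight is 52 (the agency's 58 is given no effect), ≥ 51, so (a) meets the standard; on (b) the weight is 51, ≥ 51, so (b) meets the standard; on (c) the weight is 51 (the agency's 91 is given no effect), ≥ 51, so (c) meets the standard.
  Stage 1 is satisfied; the onus moves to the agency.
At Stage 2 the agency must meet a more-likely-than-not showing (weight is at least 51): on (d) the weight is 65 (the contractor's 11 is given no effect), which does reach 51, so (d) meets the standard; on (e) the weight is 63 (the contractor's 73 is given no effect), which does reach 51, so (e) meets the standard.
  Stage 2 is satisfied; the onus moves to the contractor.
At Stage 3 the contractor must meet a more-likely-than-not showing (weight is at least 51): on (f) the weight is 55 (the agency's 20 is given no effect), which does reach 51, so (f) meets the standard.
  Stage 3 carried; the burden shifts to the agency.
At Stage 4 the agency must meet a more-likely-than-not showing (weight is at least 51): on (g) the weight is 41, which does not reach 51, so (g) does not meet the standard; on (h) the weight is 66 (the contractor's 88 is given no effect), ≥ 51, so (h) meets the standard.
  Not every element is met, so the agency fails to carry Stage 4.
The analysis ends at Stage 4; the contractor prevails.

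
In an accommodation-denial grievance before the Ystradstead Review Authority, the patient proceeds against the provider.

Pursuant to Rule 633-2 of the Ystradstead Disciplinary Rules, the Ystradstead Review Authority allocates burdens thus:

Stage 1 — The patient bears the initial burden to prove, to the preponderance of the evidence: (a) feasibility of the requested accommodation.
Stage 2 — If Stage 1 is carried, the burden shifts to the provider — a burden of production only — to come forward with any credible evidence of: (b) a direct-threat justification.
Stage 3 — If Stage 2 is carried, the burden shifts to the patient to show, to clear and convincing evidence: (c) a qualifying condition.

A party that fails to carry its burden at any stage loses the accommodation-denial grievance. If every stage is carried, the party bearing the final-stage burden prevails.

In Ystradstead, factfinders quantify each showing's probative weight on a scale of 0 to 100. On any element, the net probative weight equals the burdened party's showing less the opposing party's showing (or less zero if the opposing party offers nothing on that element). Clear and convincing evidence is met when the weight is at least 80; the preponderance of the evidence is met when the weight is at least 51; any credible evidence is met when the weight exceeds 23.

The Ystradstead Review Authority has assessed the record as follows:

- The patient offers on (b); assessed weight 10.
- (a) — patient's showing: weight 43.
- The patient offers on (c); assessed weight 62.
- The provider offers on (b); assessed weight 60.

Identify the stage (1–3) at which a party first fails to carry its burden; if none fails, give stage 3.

At Stage 1 the patient must meet the preponderance of the evidence (weight is at least 51): on (a) the weight is 43, < 51, so (a) does not meet the standard.
  The patient does not carry Stage 1.
The analysis ends at Stage 1; the provider prevails.

stage 1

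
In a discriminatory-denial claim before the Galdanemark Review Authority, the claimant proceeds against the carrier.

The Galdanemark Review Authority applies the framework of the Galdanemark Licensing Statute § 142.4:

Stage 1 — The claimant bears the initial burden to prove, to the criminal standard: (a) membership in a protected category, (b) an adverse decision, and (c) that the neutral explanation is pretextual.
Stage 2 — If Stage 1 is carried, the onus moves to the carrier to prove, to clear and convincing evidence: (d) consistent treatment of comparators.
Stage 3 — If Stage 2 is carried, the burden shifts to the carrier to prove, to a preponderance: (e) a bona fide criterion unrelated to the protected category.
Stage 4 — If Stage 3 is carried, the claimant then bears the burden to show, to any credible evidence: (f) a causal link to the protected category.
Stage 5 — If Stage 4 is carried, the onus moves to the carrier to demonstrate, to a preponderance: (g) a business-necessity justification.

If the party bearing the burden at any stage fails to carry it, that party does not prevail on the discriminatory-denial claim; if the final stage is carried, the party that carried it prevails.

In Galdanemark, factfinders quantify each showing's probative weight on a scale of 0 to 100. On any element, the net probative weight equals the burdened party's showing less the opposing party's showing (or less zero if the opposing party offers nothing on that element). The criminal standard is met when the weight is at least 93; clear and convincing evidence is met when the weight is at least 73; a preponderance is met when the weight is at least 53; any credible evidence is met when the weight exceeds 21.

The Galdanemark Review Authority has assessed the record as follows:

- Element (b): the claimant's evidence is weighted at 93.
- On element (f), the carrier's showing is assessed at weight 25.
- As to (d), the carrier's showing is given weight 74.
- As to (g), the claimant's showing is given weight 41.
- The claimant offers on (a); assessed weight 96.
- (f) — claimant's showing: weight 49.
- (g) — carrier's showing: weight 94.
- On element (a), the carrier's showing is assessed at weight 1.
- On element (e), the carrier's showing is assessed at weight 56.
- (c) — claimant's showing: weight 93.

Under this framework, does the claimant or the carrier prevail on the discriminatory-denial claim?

At Stage 1 the claimant must meet the criminal standard (weight is at least 93): on (a) the weight is 96 less the opposing 1 gives net 95, which does reach 93, so (a) meets the standard; on (b) the weight is 93, which does reach 93, so (b) meets the standard; on (c) the weight is 93, which does reach 93, so (c) meets the standard.
  Stage 1 carried; the burden shifts to the carrier.
At Stage 2 the carrier must meet clear and convincing evidence (weight is at least 73): on (d) the weight is 74, which does reach 73, so (d) meets the standard.
  Stage 2 is satisfied; the carrier continues to bear the burden.
At Stage 3 the carrier must meet a preponderance (weight is at least 53): on (e) the weight is 56, ≥ 53, so (e) meets the standard.
  Stage 3 carried; the burden shifts to the claimant.
At Stage 4 the claimant must meet any credible evidence (weight exceeds 21): on (f) the weight is 49 less the opposing 25 gives net 24, which does exceed 21, so (f) meets the standard.
  The claimant carries Stage 4; the carrier now bears the burden.
At Stage 5 the carrier must meet a preponderance (weight is at least 53): on (g) the weight is 94 less the opposing 41 gives net 53, which does reach 53, so (g) meets the standard.
  The carrier carries the last stage.
All stages carried — the carrier prevails.

carrier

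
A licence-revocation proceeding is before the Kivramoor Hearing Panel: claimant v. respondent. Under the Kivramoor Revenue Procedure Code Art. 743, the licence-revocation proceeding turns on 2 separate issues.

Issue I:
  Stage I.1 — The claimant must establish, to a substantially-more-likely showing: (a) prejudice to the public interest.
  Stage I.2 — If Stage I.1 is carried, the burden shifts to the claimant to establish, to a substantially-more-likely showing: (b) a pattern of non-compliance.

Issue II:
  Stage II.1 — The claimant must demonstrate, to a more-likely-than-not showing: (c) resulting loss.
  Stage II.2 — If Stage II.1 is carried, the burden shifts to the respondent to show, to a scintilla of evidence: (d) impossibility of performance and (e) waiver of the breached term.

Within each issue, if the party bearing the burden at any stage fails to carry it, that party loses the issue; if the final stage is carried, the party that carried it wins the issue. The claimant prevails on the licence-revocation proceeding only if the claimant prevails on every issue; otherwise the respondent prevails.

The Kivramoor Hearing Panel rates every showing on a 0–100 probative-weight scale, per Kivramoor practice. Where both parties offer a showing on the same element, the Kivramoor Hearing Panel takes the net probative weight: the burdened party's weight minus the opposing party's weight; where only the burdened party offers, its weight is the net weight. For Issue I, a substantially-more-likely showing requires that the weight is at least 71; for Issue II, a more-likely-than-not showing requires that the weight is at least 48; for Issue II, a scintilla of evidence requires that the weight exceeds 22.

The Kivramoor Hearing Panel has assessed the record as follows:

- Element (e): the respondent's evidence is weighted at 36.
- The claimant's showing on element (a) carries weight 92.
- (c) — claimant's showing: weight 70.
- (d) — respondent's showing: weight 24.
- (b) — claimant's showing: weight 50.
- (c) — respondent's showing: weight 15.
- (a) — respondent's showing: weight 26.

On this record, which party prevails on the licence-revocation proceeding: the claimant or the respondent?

— Issue I —
Stage I.1 (claimant, a substantially-more-likely showing, weight is at least 71): (a) net 92−26=66 < 71 — fails.
  Stage I.1 not carried; the claimant fails its burden.
The analysis ends at Stage I.1; the respondent prevails on this issue.
— Issue II —
Stage II.1 — burden on claimant; standard: a more-likely-than-not showing (weight is at least 48).
    (c): 70 − 15 = 55 ≥ 48 [met]
  Stage II.1 carried; the burden shifts to the respondent.
Stage II.2 — burden on respondent; standard: a scintilla of evidence (weight exceeds 22).
    (d): 24 > 22 [met]
    (e): 36 > 22 [met]
  The respondent carries the last stage.
All stages carried — the respondent prevails on this issue.
Per-issue: Issue I → respondent; Issue II → respondent. The claimant must prevail on every issue; overall, the respondent prevails.

respondent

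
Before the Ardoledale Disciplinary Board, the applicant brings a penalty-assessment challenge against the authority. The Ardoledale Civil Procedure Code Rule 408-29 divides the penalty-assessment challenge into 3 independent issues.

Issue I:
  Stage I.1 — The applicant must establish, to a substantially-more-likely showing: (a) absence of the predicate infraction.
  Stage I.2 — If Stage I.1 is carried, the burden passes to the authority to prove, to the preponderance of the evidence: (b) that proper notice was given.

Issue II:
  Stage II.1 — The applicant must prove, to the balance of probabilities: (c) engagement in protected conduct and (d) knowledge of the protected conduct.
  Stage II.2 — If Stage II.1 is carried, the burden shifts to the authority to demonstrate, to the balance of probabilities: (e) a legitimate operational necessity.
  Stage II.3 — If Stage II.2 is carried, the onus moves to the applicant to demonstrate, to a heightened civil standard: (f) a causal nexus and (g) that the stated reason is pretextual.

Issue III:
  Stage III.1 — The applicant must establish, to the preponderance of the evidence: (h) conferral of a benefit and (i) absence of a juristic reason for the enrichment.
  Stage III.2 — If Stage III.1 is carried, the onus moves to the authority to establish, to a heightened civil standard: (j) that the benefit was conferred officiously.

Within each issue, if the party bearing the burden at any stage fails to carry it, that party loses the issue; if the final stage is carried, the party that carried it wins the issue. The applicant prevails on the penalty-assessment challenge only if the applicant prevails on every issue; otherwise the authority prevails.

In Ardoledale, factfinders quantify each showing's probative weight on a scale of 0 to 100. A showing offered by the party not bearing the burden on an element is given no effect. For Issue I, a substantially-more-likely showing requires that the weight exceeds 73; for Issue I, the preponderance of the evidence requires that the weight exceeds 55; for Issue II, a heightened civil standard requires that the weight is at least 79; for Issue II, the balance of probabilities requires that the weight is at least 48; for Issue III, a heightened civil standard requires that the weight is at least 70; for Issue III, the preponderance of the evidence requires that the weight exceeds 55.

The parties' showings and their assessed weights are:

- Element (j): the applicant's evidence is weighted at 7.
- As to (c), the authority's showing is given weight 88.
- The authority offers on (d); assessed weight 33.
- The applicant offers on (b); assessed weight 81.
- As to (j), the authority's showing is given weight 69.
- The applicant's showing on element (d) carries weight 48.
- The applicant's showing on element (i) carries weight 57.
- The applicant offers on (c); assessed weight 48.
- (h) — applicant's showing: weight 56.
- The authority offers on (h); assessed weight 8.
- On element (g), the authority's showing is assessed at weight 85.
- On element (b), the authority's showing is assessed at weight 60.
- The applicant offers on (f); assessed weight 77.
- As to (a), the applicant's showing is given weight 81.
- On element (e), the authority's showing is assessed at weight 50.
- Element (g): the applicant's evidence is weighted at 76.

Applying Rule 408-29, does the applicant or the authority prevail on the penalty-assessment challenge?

authority

— Issue I —
Stage I.1 (applicant, a substantially-more-likely showing, weight exceeds 73): (a) 81 > 73 — meets.
  Stage I.1 carried; the burden shifts to the authority.
Stage I.2 (authority, the preponderance of the evidence, weight exceeds 55): (b) 60 (applicant's 81 disregarded) > 55 — meets.
  The authority carries the last stage.
Every stage carried; the authority prevails on this issue.
— Issue II —
Stage II.1 (applicant, the balance of probabilities, weight is at least 48): (c) 48 (authority's 88 disregarded) ≥ 48 — meets; (d) 48 (authority's 33 disregarded) ≥ 48 — meets.
  All elements met. The burden passes to the authority.
Stage II.2 (authority, the balance of probabilities, weight is at least 48): (e) 50 ≥ 48 — meets.
  Stage II.2 carried; the burden shifts to the applicant.
Stage II.3 (applicant, a heightened civil standard, weight is at least 79): (f) 77 < 79 — fails; (g) 76 (authority's 85 disregarded) < 79 — fails.
  Not every element is met, so the applicant fails to carry Stage II.3.
So the authority prevails on this issue.
— Issue III —
Stage III.1 (applicant, the preponderance of the evidence, weight exceeds 55): (h) 56 (authority's 8 disregarded) > 55 — meets; (i) 57 > 55 — meets.
  All elements met. The burden passes to the authority.
Stage III.2 (authority, a heightened civil standard, weight is at least 70): (j) 69 (applicant's 7 disregarded) < 70 — fails.
  The authority does not carry Stage III.2.
So the applicant prevails on this issue.
Per-issue: Issue I → authority; Issue II → authority; Issue III → applicant. The applicant must prevail on every issue; overall, the authority prevails.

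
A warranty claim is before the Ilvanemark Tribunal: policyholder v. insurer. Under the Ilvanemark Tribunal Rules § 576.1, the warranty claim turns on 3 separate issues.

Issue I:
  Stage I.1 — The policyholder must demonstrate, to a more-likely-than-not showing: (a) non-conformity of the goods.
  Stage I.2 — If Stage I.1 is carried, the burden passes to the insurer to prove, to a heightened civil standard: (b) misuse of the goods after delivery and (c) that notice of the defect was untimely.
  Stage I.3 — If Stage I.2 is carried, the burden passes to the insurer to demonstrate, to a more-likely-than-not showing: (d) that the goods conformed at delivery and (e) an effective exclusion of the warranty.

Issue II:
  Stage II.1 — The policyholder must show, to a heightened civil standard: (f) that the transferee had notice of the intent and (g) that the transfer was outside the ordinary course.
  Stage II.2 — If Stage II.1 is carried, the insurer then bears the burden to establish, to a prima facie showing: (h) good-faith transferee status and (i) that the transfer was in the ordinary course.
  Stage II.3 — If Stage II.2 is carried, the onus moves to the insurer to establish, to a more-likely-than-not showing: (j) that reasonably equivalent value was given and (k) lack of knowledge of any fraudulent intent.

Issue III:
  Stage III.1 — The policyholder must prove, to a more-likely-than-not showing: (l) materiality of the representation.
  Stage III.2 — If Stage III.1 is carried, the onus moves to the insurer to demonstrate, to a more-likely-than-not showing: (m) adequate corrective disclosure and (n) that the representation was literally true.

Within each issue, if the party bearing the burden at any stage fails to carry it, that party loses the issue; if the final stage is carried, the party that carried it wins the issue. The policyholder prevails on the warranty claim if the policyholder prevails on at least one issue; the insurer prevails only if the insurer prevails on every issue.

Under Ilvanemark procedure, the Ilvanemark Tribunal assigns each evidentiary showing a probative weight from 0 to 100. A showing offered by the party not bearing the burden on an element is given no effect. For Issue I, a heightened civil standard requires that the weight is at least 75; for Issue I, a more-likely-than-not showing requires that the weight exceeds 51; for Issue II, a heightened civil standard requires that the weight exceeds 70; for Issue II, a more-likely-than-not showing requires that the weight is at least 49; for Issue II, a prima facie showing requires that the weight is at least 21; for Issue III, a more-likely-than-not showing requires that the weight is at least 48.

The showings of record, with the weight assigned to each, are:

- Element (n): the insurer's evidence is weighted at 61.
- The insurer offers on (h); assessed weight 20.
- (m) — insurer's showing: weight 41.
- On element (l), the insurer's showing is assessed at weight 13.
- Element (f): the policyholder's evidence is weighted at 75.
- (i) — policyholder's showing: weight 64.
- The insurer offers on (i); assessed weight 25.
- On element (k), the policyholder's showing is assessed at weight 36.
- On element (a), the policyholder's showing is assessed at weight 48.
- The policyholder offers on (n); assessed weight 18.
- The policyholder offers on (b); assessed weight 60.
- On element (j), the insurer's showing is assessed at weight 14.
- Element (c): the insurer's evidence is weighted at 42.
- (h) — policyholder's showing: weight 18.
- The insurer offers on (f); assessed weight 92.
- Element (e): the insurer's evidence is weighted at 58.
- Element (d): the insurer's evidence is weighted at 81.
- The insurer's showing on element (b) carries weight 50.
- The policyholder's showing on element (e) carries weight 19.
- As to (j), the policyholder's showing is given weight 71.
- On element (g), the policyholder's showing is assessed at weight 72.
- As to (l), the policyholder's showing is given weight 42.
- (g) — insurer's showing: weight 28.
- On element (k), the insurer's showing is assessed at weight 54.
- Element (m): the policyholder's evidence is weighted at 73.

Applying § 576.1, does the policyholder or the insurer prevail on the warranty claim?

— Issue I —
Stage I.1 — burden on policyholder; standard: a more-likely-than-not showing (weight exceeds 51).
    (a): 48 ≤ 51 [not met]
  The policyholder does not carry Stage I.1.
So the insurer prevails on this issue.
— Issue II —
Stage II.1 — burden on policyholder; standard: a heightened civil standard (weight exceeds 70).
    (f): 75 (insurer's 92 disregarded) > 70 [met]
    (g): 72 (insurer's 28 disregarded) > 70 [met]
  The policyholder carries Stage II.1; the insurer now bears the burden.
Stage II.2 — burden on insurer; standard: a prima facie showing (weight is at least 21).
    (h): 20 (policyholder's 18 disregarded) < 21 [not met]
    (i): 25 (policyholder's 64 disregarded) ≥ 21 [met]
  Stage II.2 not carried; the insurer fails its burden.
The policyholder prevails on this issue.
— Issue III —
At Stage III.1 the policyholder must meet a more-likely-than-not showing (weight is at least 48): on (l) the weight is 42 (the insurer's 13 is given no effect), < 48, so (l) does not meet the standard.
  Not every element is met, so the policyholder fails to carry Stage III.1.
The analysis ends at Stage III.1; the insurer prevails on this issue.
Per-issue: Issue I → insurer; Issue II → policyholder; Issue III → insurer. The policyholder must prevail on at least one issue; overall, the policyholder prevails.

policyholder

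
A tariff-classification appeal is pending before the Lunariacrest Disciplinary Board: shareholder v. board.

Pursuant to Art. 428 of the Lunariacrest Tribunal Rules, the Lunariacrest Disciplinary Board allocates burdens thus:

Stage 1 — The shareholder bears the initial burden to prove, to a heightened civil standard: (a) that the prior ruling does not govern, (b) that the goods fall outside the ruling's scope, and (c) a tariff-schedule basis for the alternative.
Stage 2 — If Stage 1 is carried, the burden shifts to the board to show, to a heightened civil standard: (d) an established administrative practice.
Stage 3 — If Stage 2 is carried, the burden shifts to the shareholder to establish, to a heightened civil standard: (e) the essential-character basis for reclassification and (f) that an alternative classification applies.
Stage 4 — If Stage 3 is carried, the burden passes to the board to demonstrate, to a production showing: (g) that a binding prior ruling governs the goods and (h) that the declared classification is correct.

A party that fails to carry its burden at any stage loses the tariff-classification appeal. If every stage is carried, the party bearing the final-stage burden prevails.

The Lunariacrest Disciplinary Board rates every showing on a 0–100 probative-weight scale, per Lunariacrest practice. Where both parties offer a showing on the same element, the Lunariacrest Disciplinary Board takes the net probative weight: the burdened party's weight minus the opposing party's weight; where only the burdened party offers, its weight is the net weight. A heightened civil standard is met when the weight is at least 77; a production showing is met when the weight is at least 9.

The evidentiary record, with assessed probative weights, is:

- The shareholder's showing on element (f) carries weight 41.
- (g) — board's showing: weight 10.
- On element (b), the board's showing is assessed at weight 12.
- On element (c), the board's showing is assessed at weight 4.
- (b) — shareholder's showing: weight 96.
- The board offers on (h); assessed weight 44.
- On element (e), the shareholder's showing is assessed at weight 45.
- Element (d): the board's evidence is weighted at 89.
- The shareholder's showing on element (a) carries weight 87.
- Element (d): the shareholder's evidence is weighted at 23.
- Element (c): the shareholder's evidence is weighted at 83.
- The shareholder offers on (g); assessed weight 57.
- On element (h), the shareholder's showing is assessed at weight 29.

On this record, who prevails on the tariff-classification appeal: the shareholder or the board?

At Stage 1 the shareholder must meet a heightened civil standard (weight is at least 77): on (a) the weight is 87, ≥ 77, so (a) meets the standard; on (b) the weight is 96 less the opposing 12 gives net 84, which does reach 77, so (b) meets the standard; on (c) the weight is 83 less the opposing 4 gives net 79, which does reach 77, so (c) meets the standard.
  Stage 1 is satisfied; the onus moves to the board.
At Stage 2 the board must meet a heightened civil standard (weight is at least 77): on (d) the weight is 89 less the opposing 23 gives net 66, < 77, so (d) does not meet the standard.
  Not every element is met, so the board fails to carry Stage 2.
The shareholder prevails.

shareholder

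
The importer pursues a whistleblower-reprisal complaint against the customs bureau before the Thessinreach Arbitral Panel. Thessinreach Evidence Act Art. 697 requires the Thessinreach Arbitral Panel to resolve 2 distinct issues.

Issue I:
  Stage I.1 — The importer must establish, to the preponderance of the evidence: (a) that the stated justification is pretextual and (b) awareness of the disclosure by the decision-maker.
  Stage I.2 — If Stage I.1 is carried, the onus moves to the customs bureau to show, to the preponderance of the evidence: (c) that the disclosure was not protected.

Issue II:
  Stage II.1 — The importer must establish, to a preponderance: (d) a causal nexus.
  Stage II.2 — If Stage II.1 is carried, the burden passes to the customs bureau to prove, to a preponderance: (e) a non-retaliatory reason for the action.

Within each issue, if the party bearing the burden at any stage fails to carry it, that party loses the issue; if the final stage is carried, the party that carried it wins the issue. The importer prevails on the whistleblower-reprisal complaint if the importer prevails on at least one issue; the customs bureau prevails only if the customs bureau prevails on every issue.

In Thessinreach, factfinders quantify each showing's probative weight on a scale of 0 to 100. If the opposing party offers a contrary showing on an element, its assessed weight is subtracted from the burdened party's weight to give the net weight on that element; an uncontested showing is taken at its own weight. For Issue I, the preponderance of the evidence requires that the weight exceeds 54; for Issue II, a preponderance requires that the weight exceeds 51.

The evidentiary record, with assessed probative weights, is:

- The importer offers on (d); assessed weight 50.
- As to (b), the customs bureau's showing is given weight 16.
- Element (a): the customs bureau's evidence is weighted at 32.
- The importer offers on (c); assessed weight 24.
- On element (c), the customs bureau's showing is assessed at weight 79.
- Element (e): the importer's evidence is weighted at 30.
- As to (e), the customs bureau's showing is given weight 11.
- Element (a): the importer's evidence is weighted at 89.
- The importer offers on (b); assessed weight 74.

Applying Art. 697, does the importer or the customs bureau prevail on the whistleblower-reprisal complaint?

customs bureau

— Issue I —
Stage I.1 (importer, the preponderance of the evidence, weight exceeds 54): (a) net 89−32=57 > 54 — meets; (b) net 74−16=58 > 54 — meets.
  All elements met. The burden passes to the customs bureau.
Stage I.2 (customs bureau, the preponderance of the evidence, weight exceeds 54): (c) net 79−24=55 > 54 — meets.
  The customs bureau carries the last stage.
With every stage satisfied, the customs bureau prevails on this issue.
— Issue II —
At Stage II.1 the importer must meet a preponderance (weight exceeds 51): on (d) the weight is 50, ≤ 51, so (d) does not meet the standard.
  Not every element is met, so the importer fails to carry Stage II.1.
So the customs bureau prevails on this issue.
Per-issue: Issue I → customs bureau; Issue II → customs bureau. The importer must prevail on at least one issue; overall, the customs bureau prevails.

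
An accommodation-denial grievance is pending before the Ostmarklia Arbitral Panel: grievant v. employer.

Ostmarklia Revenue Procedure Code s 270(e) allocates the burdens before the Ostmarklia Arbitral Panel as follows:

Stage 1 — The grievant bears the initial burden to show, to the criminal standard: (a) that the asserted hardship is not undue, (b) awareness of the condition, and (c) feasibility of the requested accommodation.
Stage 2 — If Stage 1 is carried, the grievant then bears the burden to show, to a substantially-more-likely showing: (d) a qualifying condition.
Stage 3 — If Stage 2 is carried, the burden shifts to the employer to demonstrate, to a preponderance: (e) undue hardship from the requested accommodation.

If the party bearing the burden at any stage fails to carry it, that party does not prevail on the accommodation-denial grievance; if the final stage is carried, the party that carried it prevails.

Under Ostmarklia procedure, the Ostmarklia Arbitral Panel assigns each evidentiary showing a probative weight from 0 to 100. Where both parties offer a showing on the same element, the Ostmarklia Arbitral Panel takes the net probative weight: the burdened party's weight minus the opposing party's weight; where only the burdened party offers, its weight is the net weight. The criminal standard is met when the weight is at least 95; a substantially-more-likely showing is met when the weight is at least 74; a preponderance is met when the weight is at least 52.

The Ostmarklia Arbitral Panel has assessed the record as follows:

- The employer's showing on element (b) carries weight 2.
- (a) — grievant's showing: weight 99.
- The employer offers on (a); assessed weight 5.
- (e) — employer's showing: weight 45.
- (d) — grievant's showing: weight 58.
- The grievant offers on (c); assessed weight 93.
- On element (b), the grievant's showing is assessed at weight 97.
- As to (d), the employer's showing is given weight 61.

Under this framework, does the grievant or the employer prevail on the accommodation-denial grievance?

employer

Stage 1 — burden on grievant; standard: the criminal standard (weight is at least 95).
    (a): 99 − 5 = 94 < 95 [not met]
    (b): 97 − 2 = 95 ≥ 95 [met]
    (c): 93 < 95 [not met]
  The grievant does not carry Stage 1.
The employer prevails.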